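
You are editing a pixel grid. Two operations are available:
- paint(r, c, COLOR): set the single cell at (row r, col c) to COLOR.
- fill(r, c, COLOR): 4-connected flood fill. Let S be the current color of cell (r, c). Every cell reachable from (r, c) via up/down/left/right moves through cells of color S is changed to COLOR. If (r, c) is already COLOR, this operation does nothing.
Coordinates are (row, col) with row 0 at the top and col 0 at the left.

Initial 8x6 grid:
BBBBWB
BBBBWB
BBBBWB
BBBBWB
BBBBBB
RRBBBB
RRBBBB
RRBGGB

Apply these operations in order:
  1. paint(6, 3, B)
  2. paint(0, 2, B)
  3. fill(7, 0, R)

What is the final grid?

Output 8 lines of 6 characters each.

After op 1 paint(6,3,B):
BBBBWB
BBBBWB
BBBBWB
BBBBWB
BBBBBB
RRBBBB
RRBBBB
RRBGGB
After op 2 paint(0,2,B):
BBBBWB
BBBBWB
BBBBWB
BBBBWB
BBBBBB
RRBBBB
RRBBBB
RRBGGB
After op 3 fill(7,0,R) [0 cells changed]:
BBBBWB
BBBBWB
BBBBWB
BBBBWB
BBBBBB
RRBBBB
RRBBBB
RRBGGB

Answer: BBBBWB
BBBBWB
BBBBWB
BBBBWB
BBBBBB
RRBBBB
RRBBBB
RRBGGB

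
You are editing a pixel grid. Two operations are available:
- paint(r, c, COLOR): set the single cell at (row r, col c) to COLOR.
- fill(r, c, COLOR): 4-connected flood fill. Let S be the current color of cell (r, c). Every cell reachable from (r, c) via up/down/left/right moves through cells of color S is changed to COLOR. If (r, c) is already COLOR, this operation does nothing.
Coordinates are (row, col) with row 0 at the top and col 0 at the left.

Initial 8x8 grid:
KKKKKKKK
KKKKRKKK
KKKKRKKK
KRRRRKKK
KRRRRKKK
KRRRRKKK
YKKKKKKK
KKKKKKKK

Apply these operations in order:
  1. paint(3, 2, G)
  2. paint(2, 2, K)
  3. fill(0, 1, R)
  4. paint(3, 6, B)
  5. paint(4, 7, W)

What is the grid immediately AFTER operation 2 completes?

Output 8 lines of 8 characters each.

Answer: KKKKKKKK
KKKKRKKK
KKKKRKKK
KRGRRKKK
KRRRRKKK
KRRRRKKK
YKKKKKKK
KKKKKKKK

Derivation:
After op 1 paint(3,2,G):
KKKKKKKK
KKKKRKKK
KKKKRKKK
KRGRRKKK
KRRRRKKK
KRRRRKKK
YKKKKKKK
KKKKKKKK
After op 2 paint(2,2,K):
KKKKKKKK
KKKKRKKK
KKKKRKKK
KRGRRKKK
KRRRRKKK
KRRRRKKK
YKKKKKKK
KKKKKKKK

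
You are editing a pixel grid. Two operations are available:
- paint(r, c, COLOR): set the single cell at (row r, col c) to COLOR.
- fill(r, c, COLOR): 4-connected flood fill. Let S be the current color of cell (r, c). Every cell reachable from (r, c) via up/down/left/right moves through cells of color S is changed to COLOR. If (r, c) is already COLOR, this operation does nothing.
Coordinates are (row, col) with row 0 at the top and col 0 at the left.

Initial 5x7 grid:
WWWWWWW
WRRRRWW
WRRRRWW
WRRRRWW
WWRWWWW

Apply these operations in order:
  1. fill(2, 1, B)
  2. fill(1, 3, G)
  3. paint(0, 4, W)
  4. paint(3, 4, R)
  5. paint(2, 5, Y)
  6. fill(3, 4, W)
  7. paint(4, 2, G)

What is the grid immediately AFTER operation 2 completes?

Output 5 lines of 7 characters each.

Answer: WWWWWWW
WGGGGWW
WGGGGWW
WGGGGWW
WWGWWWW

Derivation:
After op 1 fill(2,1,B) [13 cells changed]:
WWWWWWW
WBBBBWW
WBBBBWW
WBBBBWW
WWBWWWW
After op 2 fill(1,3,G) [13 cells changed]:
WWWWWWW
WGGGGWW
WGGGGWW
WGGGGWW
WWGWWWW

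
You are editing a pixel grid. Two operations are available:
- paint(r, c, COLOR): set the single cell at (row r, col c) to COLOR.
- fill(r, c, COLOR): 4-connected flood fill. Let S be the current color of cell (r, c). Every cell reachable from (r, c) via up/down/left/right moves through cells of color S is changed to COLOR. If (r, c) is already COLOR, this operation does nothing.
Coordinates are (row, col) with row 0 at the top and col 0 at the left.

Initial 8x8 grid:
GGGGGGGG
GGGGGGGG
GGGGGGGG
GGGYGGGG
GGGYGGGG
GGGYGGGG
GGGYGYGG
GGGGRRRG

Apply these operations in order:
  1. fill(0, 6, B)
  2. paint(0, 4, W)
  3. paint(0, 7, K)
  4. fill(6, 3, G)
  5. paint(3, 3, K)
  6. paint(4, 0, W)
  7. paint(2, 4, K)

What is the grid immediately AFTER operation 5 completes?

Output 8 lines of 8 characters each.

Answer: BBBBWBBK
BBBBBBBB
BBBBBBBB
BBBKBBBB
BBBGBBBB
BBBGBBBB
BBBGBYBB
BBBBRRRB

Derivation:
After op 1 fill(0,6,B) [56 cells changed]:
BBBBBBBB
BBBBBBBB
BBBBBBBB
BBBYBBBB
BBBYBBBB
BBBYBBBB
BBBYBYBB
BBBBRRRB
After op 2 paint(0,4,W):
BBBBWBBB
BBBBBBBB
BBBBBBBB
BBBYBBBB
BBBYBBBB
BBBYBBBB
BBBYBYBB
BBBBRRRB
After op 3 paint(0,7,K):
BBBBWBBK
BBBBBBBB
BBBBBBBB
BBBYBBBB
BBBYBBBB
BBBYBBBB
BBBYBYBB
BBBBRRRB
After op 4 fill(6,3,G) [4 cells changed]:
BBBBWBBK
BBBBBBBB
BBBBBBBB
BBBGBBBB
BBBGBBBB
BBBGBBBB
BBBGBYBB
BBBBRRRB
After op 5 paint(3,3,K):
BBBBWBBK
BBBBBBBB
BBBBBBBB
BBBKBBBB
BBBGBBBB
BBBGBBBB
BBBGBYBB
BBBBRRRB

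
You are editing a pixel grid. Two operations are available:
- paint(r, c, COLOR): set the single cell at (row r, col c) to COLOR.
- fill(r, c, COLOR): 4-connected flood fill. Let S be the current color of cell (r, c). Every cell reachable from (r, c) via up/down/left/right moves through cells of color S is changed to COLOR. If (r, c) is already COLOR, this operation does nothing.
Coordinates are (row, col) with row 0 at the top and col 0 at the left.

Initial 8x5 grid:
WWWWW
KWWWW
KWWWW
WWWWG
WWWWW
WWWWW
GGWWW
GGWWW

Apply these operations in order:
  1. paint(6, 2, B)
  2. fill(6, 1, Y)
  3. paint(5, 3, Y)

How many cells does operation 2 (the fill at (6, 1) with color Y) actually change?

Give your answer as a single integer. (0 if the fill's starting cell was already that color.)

After op 1 paint(6,2,B):
WWWWW
KWWWW
KWWWW
WWWWG
WWWWW
WWWWW
GGBWW
GGWWW
After op 2 fill(6,1,Y) [4 cells changed]:
WWWWW
KWWWW
KWWWW
WWWWG
WWWWW
WWWWW
YYBWW
YYWWW

Answer: 4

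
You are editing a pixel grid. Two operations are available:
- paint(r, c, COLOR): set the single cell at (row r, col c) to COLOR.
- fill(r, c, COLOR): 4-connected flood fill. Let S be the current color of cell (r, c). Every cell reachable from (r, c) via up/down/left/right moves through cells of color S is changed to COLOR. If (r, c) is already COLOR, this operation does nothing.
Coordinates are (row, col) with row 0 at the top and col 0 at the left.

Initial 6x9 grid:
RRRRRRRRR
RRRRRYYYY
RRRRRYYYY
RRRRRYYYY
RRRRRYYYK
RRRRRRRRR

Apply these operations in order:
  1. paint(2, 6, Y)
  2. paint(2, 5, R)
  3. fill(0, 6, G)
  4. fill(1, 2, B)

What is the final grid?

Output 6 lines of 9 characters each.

After op 1 paint(2,6,Y):
RRRRRRRRR
RRRRRYYYY
RRRRRYYYY
RRRRRYYYY
RRRRRYYYK
RRRRRRRRR
After op 2 paint(2,5,R):
RRRRRRRRR
RRRRRYYYY
RRRRRRYYY
RRRRRYYYY
RRRRRYYYK
RRRRRRRRR
After op 3 fill(0,6,G) [39 cells changed]:
GGGGGGGGG
GGGGGYYYY
GGGGGGYYY
GGGGGYYYY
GGGGGYYYK
GGGGGGGGG
After op 4 fill(1,2,B) [39 cells changed]:
BBBBBBBBB
BBBBBYYYY
BBBBBBYYY
BBBBBYYYY
BBBBBYYYK
BBBBBBBBB

Answer: BBBBBBBBB
BBBBBYYYY
BBBBBBYYY
BBBBBYYYY
BBBBBYYYK
BBBBBBBBB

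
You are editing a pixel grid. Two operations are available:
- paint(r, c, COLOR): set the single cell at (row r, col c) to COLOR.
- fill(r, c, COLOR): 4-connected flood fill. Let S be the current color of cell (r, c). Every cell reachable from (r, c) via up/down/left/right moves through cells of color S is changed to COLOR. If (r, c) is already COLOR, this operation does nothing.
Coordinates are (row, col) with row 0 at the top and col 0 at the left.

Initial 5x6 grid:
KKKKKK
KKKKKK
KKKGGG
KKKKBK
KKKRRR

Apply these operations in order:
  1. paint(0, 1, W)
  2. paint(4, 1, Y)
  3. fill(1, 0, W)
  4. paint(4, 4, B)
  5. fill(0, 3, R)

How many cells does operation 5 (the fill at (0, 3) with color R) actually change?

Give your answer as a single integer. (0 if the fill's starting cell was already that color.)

After op 1 paint(0,1,W):
KWKKKK
KKKKKK
KKKGGG
KKKKBK
KKKRRR
After op 2 paint(4,1,Y):
KWKKKK
KKKKKK
KKKGGG
KKKKBK
KYKRRR
After op 3 fill(1,0,W) [20 cells changed]:
WWWWWW
WWWWWW
WWWGGG
WWWWBK
WYWRRR
After op 4 paint(4,4,B):
WWWWWW
WWWWWW
WWWGGG
WWWWBK
WYWRBR
After op 5 fill(0,3,R) [21 cells changed]:
RRRRRR
RRRRRR
RRRGGG
RRRRBK
RYRRBR

Answer: 21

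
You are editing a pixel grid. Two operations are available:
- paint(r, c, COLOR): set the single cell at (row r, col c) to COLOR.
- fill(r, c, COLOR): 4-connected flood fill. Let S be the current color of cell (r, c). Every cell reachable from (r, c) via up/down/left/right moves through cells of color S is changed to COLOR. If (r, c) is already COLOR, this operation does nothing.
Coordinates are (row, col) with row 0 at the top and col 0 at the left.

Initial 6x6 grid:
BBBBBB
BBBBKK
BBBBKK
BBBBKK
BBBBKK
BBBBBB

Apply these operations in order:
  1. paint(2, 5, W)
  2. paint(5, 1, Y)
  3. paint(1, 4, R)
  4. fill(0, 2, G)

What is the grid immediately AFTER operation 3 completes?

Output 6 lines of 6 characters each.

Answer: BBBBBB
BBBBRK
BBBBKW
BBBBKK
BBBBKK
BYBBBB

Derivation:
After op 1 paint(2,5,W):
BBBBBB
BBBBKK
BBBBKW
BBBBKK
BBBBKK
BBBBBB
After op 2 paint(5,1,Y):
BBBBBB
BBBBKK
BBBBKW
BBBBKK
BBBBKK
BYBBBB
After op 3 paint(1,4,R):
BBBBBB
BBBBRK
BBBBKW
BBBBKK
BBBBKK
BYBBBB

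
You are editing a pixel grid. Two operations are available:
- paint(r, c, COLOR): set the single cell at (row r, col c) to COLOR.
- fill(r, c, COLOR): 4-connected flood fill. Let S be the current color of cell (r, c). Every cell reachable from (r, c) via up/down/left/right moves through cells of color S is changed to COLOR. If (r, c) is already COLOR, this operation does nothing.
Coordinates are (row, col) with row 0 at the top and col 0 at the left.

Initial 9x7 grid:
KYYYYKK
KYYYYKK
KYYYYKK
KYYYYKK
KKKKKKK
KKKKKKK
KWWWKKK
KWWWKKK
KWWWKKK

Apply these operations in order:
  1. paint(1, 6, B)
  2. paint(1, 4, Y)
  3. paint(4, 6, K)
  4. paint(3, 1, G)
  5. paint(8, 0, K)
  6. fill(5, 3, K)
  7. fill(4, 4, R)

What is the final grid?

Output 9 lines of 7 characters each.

After op 1 paint(1,6,B):
KYYYYKK
KYYYYKB
KYYYYKK
KYYYYKK
KKKKKKK
KKKKKKK
KWWWKKK
KWWWKKK
KWWWKKK
After op 2 paint(1,4,Y):
KYYYYKK
KYYYYKB
KYYYYKK
KYYYYKK
KKKKKKK
KKKKKKK
KWWWKKK
KWWWKKK
KWWWKKK
After op 3 paint(4,6,K):
KYYYYKK
KYYYYKB
KYYYYKK
KYYYYKK
KKKKKKK
KKKKKKK
KWWWKKK
KWWWKKK
KWWWKKK
After op 4 paint(3,1,G):
KYYYYKK
KYYYYKB
KYYYYKK
KGYYYKK
KKKKKKK
KKKKKKK
KWWWKKK
KWWWKKK
KWWWKKK
After op 5 paint(8,0,K):
KYYYYKK
KYYYYKB
KYYYYKK
KGYYYKK
KKKKKKK
KKKKKKK
KWWWKKK
KWWWKKK
KWWWKKK
After op 6 fill(5,3,K) [0 cells changed]:
KYYYYKK
KYYYYKB
KYYYYKK
KGYYYKK
KKKKKKK
KKKKKKK
KWWWKKK
KWWWKKK
KWWWKKK
After op 7 fill(4,4,R) [37 cells changed]:
RYYYYRR
RYYYYRB
RYYYYRR
RGYYYRR
RRRRRRR
RRRRRRR
RWWWRRR
RWWWRRR
RWWWRRR

Answer: RYYYYRR
RYYYYRB
RYYYYRR
RGYYYRR
RRRRRRR
RRRRRRR
RWWWRRR
RWWWRRR
RWWWRRR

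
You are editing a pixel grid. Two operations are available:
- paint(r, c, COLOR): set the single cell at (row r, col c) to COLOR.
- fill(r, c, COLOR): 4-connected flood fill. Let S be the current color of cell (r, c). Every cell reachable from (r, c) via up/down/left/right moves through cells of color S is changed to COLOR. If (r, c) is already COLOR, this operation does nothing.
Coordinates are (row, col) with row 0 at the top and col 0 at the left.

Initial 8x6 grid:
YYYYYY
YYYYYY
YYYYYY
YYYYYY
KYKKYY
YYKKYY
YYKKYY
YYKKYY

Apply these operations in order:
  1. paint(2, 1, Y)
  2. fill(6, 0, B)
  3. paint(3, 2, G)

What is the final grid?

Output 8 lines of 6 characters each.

After op 1 paint(2,1,Y):
YYYYYY
YYYYYY
YYYYYY
YYYYYY
KYKKYY
YYKKYY
YYKKYY
YYKKYY
After op 2 fill(6,0,B) [39 cells changed]:
BBBBBB
BBBBBB
BBBBBB
BBBBBB
KBKKBB
BBKKBB
BBKKBB
BBKKBB
After op 3 paint(3,2,G):
BBBBBB
BBBBBB
BBBBBB
BBGBBB
KBKKBB
BBKKBB
BBKKBB
BBKKBB

Answer: BBBBBB
BBBBBB
BBBBBB
BBGBBB
KBKKBB
BBKKBB
BBKKBB
BBKKBB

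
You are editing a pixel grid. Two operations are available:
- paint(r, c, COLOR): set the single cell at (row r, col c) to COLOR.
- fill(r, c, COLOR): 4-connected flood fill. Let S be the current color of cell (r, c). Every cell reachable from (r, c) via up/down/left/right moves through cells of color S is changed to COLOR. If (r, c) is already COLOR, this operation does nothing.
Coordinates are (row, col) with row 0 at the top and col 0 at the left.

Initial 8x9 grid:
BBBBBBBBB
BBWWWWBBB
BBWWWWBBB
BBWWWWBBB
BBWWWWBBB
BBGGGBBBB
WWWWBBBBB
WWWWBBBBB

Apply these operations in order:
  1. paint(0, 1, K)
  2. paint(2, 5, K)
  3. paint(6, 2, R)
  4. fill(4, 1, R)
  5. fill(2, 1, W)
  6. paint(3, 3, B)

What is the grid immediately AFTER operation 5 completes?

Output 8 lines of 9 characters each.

After op 1 paint(0,1,K):
BKBBBBBBB
BBWWWWBBB
BBWWWWBBB
BBWWWWBBB
BBWWWWBBB
BBGGGBBBB
WWWWBBBBB
WWWWBBBBB
After op 2 paint(2,5,K):
BKBBBBBBB
BBWWWWBBB
BBWWWKBBB
BBWWWWBBB
BBWWWWBBB
BBGGGBBBB
WWWWBBBBB
WWWWBBBBB
After op 3 paint(6,2,R):
BKBBBBBBB
BBWWWWBBB
BBWWWKBBB
BBWWWWBBB
BBWWWWBBB
BBGGGBBBB
WWRWBBBBB
WWWWBBBBB
After op 4 fill(4,1,R) [11 cells changed]:
RKBBBBBBB
RRWWWWBBB
RRWWWKBBB
RRWWWWBBB
RRWWWWBBB
RRGGGBBBB
WWRWBBBBB
WWWWBBBBB
After op 5 fill(2,1,W) [11 cells changed]:
WKBBBBBBB
WWWWWWBBB
WWWWWKBBB
WWWWWWBBB
WWWWWWBBB
WWGGGBBBB
WWRWBBBBB
WWWWBBBBB

Answer: WKBBBBBBB
WWWWWWBBB
WWWWWKBBB
WWWWWWBBB
WWWWWWBBB
WWGGGBBBB
WWRWBBBBB
WWWWBBBBB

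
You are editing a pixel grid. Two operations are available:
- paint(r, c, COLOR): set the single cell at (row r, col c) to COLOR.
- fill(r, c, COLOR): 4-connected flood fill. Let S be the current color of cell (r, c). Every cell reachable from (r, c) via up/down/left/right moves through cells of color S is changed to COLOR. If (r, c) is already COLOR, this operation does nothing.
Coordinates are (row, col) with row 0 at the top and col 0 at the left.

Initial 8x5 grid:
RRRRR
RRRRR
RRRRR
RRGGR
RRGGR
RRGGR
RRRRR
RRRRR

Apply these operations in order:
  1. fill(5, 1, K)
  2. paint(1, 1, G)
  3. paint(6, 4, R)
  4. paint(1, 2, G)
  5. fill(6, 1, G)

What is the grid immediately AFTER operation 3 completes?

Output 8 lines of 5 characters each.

Answer: KKKKK
KGKKK
KKKKK
KKGGK
KKGGK
KKGGK
KKKKR
KKKKK

Derivation:
After op 1 fill(5,1,K) [34 cells changed]:
KKKKK
KKKKK
KKKKK
KKGGK
KKGGK
KKGGK
KKKKK
KKKKK
After op 2 paint(1,1,G):
KKKKK
KGKKK
KKKKK
KKGGK
KKGGK
KKGGK
KKKKK
KKKKK
After op 3 paint(6,4,R):
KKKKK
KGKKK
KKKKK
KKGGK
KKGGK
KKGGK
KKKKR
KKKKK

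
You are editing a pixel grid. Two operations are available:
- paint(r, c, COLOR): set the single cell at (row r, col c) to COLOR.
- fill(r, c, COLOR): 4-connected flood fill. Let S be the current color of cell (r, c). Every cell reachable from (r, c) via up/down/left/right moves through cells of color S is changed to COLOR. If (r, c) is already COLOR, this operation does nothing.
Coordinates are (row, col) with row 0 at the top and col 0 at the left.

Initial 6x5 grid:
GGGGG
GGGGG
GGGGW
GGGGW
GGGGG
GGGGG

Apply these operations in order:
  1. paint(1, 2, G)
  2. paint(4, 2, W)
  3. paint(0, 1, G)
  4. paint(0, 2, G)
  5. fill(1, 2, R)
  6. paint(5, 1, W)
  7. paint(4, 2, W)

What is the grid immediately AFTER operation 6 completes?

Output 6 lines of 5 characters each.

After op 1 paint(1,2,G):
GGGGG
GGGGG
GGGGW
GGGGW
GGGGG
GGGGG
After op 2 paint(4,2,W):
GGGGG
GGGGG
GGGGW
GGGGW
GGWGG
GGGGG
After op 3 paint(0,1,G):
GGGGG
GGGGG
GGGGW
GGGGW
GGWGG
GGGGG
After op 4 paint(0,2,G):
GGGGG
GGGGG
GGGGW
GGGGW
GGWGG
GGGGG
After op 5 fill(1,2,R) [27 cells changed]:
RRRRR
RRRRR
RRRRW
RRRRW
RRWRR
RRRRR
After op 6 paint(5,1,W):
RRRRR
RRRRR
RRRRW
RRRRW
RRWRR
RWRRR

Answer: RRRRR
RRRRR
RRRRW
RRRRW
RRWRR
RWRRR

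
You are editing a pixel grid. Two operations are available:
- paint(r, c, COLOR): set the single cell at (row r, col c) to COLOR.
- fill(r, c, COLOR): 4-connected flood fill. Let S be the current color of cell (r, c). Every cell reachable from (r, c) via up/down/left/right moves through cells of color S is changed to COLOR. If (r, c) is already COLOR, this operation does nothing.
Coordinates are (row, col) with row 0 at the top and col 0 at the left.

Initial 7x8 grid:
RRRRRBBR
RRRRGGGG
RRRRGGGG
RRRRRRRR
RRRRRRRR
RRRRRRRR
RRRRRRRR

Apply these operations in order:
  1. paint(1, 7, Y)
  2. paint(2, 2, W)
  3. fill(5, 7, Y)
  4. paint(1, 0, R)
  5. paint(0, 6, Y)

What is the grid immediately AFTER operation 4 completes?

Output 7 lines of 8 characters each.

Answer: YYYYYBBR
RYYYGGGY
YYWYGGGG
YYYYYYYY
YYYYYYYY
YYYYYYYY
YYYYYYYY

Derivation:
After op 1 paint(1,7,Y):
RRRRRBBR
RRRRGGGY
RRRRGGGG
RRRRRRRR
RRRRRRRR
RRRRRRRR
RRRRRRRR
After op 2 paint(2,2,W):
RRRRRBBR
RRRRGGGY
RRWRGGGG
RRRRRRRR
RRRRRRRR
RRRRRRRR
RRRRRRRR
After op 3 fill(5,7,Y) [44 cells changed]:
YYYYYBBR
YYYYGGGY
YYWYGGGG
YYYYYYYY
YYYYYYYY
YYYYYYYY
YYYYYYYY
After op 4 paint(1,0,R):
YYYYYBBR
RYYYGGGY
YYWYGGGG
YYYYYYYY
YYYYYYYY
YYYYYYYY
YYYYYYYY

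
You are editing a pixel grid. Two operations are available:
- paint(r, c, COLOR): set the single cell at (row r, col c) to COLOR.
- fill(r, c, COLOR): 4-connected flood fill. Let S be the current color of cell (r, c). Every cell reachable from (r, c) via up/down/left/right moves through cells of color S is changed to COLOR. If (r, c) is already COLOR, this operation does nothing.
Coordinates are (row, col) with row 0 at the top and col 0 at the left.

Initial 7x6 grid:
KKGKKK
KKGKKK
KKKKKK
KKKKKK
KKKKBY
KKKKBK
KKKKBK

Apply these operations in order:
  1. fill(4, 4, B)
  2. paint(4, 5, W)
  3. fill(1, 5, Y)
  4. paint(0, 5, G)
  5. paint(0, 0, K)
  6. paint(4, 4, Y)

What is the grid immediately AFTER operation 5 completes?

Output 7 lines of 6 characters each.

After op 1 fill(4,4,B) [0 cells changed]:
KKGKKK
KKGKKK
KKKKKK
KKKKKK
KKKKBY
KKKKBK
KKKKBK
After op 2 paint(4,5,W):
KKGKKK
KKGKKK
KKKKKK
KKKKKK
KKKKBW
KKKKBK
KKKKBK
After op 3 fill(1,5,Y) [34 cells changed]:
YYGYYY
YYGYYY
YYYYYY
YYYYYY
YYYYBW
YYYYBK
YYYYBK
After op 4 paint(0,5,G):
YYGYYG
YYGYYY
YYYYYY
YYYYYY
YYYYBW
YYYYBK
YYYYBK
After op 5 paint(0,0,K):
KYGYYG
YYGYYY
YYYYYY
YYYYYY
YYYYBW
YYYYBK
YYYYBK

Answer: KYGYYG
YYGYYY
YYYYYY
YYYYYY
YYYYBW
YYYYBK
YYYYBK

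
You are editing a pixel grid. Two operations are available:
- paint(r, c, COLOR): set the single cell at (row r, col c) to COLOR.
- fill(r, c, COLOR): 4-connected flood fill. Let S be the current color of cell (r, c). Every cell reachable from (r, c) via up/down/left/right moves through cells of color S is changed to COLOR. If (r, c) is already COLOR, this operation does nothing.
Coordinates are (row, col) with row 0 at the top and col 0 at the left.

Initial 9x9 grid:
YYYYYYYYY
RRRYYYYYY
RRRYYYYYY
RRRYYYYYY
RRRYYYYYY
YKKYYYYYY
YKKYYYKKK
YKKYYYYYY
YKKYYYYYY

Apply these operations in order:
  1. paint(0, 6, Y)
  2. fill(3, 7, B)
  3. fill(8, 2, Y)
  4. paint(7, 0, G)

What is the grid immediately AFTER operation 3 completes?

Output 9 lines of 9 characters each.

After op 1 paint(0,6,Y):
YYYYYYYYY
RRRYYYYYY
RRRYYYYYY
RRRYYYYYY
RRRYYYYYY
YKKYYYYYY
YKKYYYKKK
YKKYYYYYY
YKKYYYYYY
After op 2 fill(3,7,B) [54 cells changed]:
BBBBBBBBB
RRRBBBBBB
RRRBBBBBB
RRRBBBBBB
RRRBBBBBB
YKKBBBBBB
YKKBBBKKK
YKKBBBBBB
YKKBBBBBB
After op 3 fill(8,2,Y) [8 cells changed]:
BBBBBBBBB
RRRBBBBBB
RRRBBBBBB
RRRBBBBBB
RRRBBBBBB
YYYBBBBBB
YYYBBBKKK
YYYBBBBBB
YYYBBBBBB

Answer: BBBBBBBBB
RRRBBBBBB
RRRBBBBBB
RRRBBBBBB
RRRBBBBBB
YYYBBBBBB
YYYBBBKKK
YYYBBBBBB
YYYBBBBBB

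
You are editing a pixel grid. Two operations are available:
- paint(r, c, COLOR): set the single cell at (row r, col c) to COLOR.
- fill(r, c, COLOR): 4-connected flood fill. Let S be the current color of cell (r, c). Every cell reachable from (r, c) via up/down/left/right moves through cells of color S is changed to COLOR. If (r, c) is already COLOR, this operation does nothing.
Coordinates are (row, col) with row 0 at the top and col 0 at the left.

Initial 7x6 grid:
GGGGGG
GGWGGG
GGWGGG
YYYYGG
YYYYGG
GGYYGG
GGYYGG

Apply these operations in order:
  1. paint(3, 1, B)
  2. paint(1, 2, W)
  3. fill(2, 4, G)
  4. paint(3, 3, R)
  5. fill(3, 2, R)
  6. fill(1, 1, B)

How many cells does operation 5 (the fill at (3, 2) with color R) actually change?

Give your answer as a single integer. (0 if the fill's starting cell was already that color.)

Answer: 10

Derivation:
After op 1 paint(3,1,B):
GGGGGG
GGWGGG
GGWGGG
YBYYGG
YYYYGG
GGYYGG
GGYYGG
After op 2 paint(1,2,W):
GGGGGG
GGWGGG
GGWGGG
YBYYGG
YYYYGG
GGYYGG
GGYYGG
After op 3 fill(2,4,G) [0 cells changed]:
GGGGGG
GGWGGG
GGWGGG
YBYYGG
YYYYGG
GGYYGG
GGYYGG
After op 4 paint(3,3,R):
GGGGGG
GGWGGG
GGWGGG
YBYRGG
YYYYGG
GGYYGG
GGYYGG
After op 5 fill(3,2,R) [10 cells changed]:
GGGGGG
GGWGGG
GGWGGG
RBRRGG
RRRRGG
GGRRGG
GGRRGG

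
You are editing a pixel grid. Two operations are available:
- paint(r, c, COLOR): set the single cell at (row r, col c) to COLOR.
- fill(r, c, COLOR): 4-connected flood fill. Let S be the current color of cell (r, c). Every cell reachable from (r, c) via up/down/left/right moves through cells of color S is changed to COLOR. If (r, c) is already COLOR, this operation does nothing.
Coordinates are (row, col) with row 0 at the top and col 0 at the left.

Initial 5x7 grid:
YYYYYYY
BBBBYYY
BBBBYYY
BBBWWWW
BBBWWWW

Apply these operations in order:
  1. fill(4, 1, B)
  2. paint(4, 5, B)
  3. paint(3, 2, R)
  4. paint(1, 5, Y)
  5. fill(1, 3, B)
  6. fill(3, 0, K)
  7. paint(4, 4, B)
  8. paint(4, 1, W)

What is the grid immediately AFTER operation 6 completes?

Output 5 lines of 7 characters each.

Answer: YYYYYYY
KKKKYYY
KKKKYYY
KKRWWWW
KKKWWBW

Derivation:
After op 1 fill(4,1,B) [0 cells changed]:
YYYYYYY
BBBBYYY
BBBBYYY
BBBWWWW
BBBWWWW
After op 2 paint(4,5,B):
YYYYYYY
BBBBYYY
BBBBYYY
BBBWWWW
BBBWWBW
After op 3 paint(3,2,R):
YYYYYYY
BBBBYYY
BBBBYYY
BBRWWWW
BBBWWBW
After op 4 paint(1,5,Y):
YYYYYYY
BBBBYYY
BBBBYYY
BBRWWWW
BBBWWBW
After op 5 fill(1,3,B) [0 cells changed]:
YYYYYYY
BBBBYYY
BBBBYYY
BBRWWWW
BBBWWBW
After op 6 fill(3,0,K) [13 cells changed]:
YYYYYYY
KKKKYYY
KKKKYYY
KKRWWWW
KKKWWBW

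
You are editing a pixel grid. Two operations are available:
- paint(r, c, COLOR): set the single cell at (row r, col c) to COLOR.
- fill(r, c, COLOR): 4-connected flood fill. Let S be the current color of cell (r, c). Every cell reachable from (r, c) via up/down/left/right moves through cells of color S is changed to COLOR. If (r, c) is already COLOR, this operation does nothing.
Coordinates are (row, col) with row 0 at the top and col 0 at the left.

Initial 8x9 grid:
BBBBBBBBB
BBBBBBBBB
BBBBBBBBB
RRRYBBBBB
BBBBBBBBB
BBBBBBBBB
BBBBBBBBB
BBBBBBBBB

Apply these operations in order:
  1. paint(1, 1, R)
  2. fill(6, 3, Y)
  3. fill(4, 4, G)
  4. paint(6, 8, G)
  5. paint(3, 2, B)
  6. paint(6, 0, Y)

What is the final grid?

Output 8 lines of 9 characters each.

After op 1 paint(1,1,R):
BBBBBBBBB
BRBBBBBBB
BBBBBBBBB
RRRYBBBBB
BBBBBBBBB
BBBBBBBBB
BBBBBBBBB
BBBBBBBBB
After op 2 fill(6,3,Y) [67 cells changed]:
YYYYYYYYY
YRYYYYYYY
YYYYYYYYY
RRRYYYYYY
YYYYYYYYY
YYYYYYYYY
YYYYYYYYY
YYYYYYYYY
After op 3 fill(4,4,G) [68 cells changed]:
GGGGGGGGG
GRGGGGGGG
GGGGGGGGG
RRRGGGGGG
GGGGGGGGG
GGGGGGGGG
GGGGGGGGG
GGGGGGGGG
After op 4 paint(6,8,G):
GGGGGGGGG
GRGGGGGGG
GGGGGGGGG
RRRGGGGGG
GGGGGGGGG
GGGGGGGGG
GGGGGGGGG
GGGGGGGGG
After op 5 paint(3,2,B):
GGGGGGGGG
GRGGGGGGG
GGGGGGGGG
RRBGGGGGG
GGGGGGGGG
GGGGGGGGG
GGGGGGGGG
GGGGGGGGG
After op 6 paint(6,0,Y):
GGGGGGGGG
GRGGGGGGG
GGGGGGGGG
RRBGGGGGG
GGGGGGGGG
GGGGGGGGG
YGGGGGGGG
GGGGGGGGG

Answer: GGGGGGGGG
GRGGGGGGG
GGGGGGGGG
RRBGGGGGG
GGGGGGGGG
GGGGGGGGG
YGGGGGGGG
GGGGGGGGG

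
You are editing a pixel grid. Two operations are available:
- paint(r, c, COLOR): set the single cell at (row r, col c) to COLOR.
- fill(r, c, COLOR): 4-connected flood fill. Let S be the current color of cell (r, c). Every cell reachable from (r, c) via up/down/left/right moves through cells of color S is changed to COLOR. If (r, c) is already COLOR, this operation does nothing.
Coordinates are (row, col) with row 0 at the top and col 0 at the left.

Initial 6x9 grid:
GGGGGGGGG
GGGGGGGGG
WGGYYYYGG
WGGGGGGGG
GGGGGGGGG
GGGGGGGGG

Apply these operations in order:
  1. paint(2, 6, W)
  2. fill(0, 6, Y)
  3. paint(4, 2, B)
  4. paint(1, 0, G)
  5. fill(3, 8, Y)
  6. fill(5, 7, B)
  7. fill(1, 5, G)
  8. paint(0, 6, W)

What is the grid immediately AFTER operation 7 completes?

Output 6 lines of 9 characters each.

After op 1 paint(2,6,W):
GGGGGGGGG
GGGGGGGGG
WGGYYYWGG
WGGGGGGGG
GGGGGGGGG
GGGGGGGGG
After op 2 fill(0,6,Y) [48 cells changed]:
YYYYYYYYY
YYYYYYYYY
WYYYYYWYY
WYYYYYYYY
YYYYYYYYY
YYYYYYYYY
After op 3 paint(4,2,B):
YYYYYYYYY
YYYYYYYYY
WYYYYYWYY
WYYYYYYYY
YYBYYYYYY
YYYYYYYYY
After op 4 paint(1,0,G):
YYYYYYYYY
GYYYYYYYY
WYYYYYWYY
WYYYYYYYY
YYBYYYYYY
YYYYYYYYY
After op 5 fill(3,8,Y) [0 cells changed]:
YYYYYYYYY
GYYYYYYYY
WYYYYYWYY
WYYYYYYYY
YYBYYYYYY
YYYYYYYYY
After op 6 fill(5,7,B) [49 cells changed]:
BBBBBBBBB
GBBBBBBBB
WBBBBBWBB
WBBBBBBBB
BBBBBBBBB
BBBBBBBBB
After op 7 fill(1,5,G) [50 cells changed]:
GGGGGGGGG
GGGGGGGGG
WGGGGGWGG
WGGGGGGGG
GGGGGGGGG
GGGGGGGGG

Answer: GGGGGGGGG
GGGGGGGGG
WGGGGGWGG
WGGGGGGGG
GGGGGGGGG
GGGGGGGGG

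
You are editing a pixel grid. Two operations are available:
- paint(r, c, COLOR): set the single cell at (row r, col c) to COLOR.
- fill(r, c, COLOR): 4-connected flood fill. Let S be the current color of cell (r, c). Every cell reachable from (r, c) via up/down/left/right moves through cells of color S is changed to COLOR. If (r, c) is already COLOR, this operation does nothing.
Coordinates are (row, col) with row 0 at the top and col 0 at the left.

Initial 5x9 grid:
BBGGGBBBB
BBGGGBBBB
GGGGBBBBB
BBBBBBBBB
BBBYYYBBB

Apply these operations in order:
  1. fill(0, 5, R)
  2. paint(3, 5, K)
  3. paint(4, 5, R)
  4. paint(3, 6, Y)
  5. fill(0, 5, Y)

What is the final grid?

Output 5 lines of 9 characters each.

After op 1 fill(0,5,R) [28 cells changed]:
BBGGGRRRR
BBGGGRRRR
GGGGRRRRR
RRRRRRRRR
RRRYYYRRR
After op 2 paint(3,5,K):
BBGGGRRRR
BBGGGRRRR
GGGGRRRRR
RRRRRKRRR
RRRYYYRRR
After op 3 paint(4,5,R):
BBGGGRRRR
BBGGGRRRR
GGGGRRRRR
RRRRRKRRR
RRRYYRRRR
After op 4 paint(3,6,Y):
BBGGGRRRR
BBGGGRRRR
GGGGRRRRR
RRRRRKYRR
RRRYYRRRR
After op 5 fill(0,5,Y) [27 cells changed]:
BBGGGYYYY
BBGGGYYYY
GGGGYYYYY
YYYYYKYYY
YYYYYYYYY

Answer: BBGGGYYYY
BBGGGYYYY
GGGGYYYYY
YYYYYKYYY
YYYYYYYYY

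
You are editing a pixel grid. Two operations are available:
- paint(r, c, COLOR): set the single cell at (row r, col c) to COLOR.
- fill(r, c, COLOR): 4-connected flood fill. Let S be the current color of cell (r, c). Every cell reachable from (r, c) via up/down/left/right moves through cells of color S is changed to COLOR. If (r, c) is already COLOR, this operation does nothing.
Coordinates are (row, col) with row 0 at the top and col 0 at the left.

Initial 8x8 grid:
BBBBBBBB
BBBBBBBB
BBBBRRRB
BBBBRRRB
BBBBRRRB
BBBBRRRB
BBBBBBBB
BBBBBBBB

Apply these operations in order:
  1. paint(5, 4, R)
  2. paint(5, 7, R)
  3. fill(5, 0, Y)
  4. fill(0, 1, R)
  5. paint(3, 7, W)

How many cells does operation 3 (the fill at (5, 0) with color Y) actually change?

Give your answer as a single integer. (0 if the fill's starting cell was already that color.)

Answer: 51

Derivation:
After op 1 paint(5,4,R):
BBBBBBBB
BBBBBBBB
BBBBRRRB
BBBBRRRB
BBBBRRRB
BBBBRRRB
BBBBBBBB
BBBBBBBB
After op 2 paint(5,7,R):
BBBBBBBB
BBBBBBBB
BBBBRRRB
BBBBRRRB
BBBBRRRB
BBBBRRRR
BBBBBBBB
BBBBBBBB
After op 3 fill(5,0,Y) [51 cells changed]:
YYYYYYYY
YYYYYYYY
YYYYRRRY
YYYYRRRY
YYYYRRRY
YYYYRRRR
YYYYYYYY
YYYYYYYY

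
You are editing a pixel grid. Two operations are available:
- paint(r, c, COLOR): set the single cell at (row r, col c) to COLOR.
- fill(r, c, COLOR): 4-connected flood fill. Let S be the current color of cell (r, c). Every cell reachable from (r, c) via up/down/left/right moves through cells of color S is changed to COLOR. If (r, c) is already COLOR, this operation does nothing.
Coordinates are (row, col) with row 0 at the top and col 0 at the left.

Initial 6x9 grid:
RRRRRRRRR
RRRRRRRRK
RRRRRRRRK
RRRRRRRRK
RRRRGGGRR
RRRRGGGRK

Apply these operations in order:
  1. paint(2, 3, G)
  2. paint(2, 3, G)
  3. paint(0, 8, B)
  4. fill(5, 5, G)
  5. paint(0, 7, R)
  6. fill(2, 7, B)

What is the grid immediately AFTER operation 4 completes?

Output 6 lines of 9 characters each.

Answer: RRRRRRRRB
RRRRRRRRK
RRRGRRRRK
RRRRRRRRK
RRRRGGGRR
RRRRGGGRK

Derivation:
After op 1 paint(2,3,G):
RRRRRRRRR
RRRRRRRRK
RRRGRRRRK
RRRRRRRRK
RRRRGGGRR
RRRRGGGRK
After op 2 paint(2,3,G):
RRRRRRRRR
RRRRRRRRK
RRRGRRRRK
RRRRRRRRK
RRRRGGGRR
RRRRGGGRK
After op 3 paint(0,8,B):
RRRRRRRRB
RRRRRRRRK
RRRGRRRRK
RRRRRRRRK
RRRRGGGRR
RRRRGGGRK
After op 4 fill(5,5,G) [0 cells changed]:
RRRRRRRRB
RRRRRRRRK
RRRGRRRRK
RRRRRRRRK
RRRRGGGRR
RRRRGGGRK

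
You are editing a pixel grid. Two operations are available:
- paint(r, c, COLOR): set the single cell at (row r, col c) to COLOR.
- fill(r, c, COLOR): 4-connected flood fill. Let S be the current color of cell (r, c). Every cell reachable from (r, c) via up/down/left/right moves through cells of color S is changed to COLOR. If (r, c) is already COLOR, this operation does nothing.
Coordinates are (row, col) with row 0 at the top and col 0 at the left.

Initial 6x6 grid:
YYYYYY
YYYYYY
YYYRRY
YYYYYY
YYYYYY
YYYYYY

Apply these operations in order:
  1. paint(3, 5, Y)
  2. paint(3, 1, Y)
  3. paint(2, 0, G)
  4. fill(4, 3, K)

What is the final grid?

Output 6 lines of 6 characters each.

After op 1 paint(3,5,Y):
YYYYYY
YYYYYY
YYYRRY
YYYYYY
YYYYYY
YYYYYY
After op 2 paint(3,1,Y):
YYYYYY
YYYYYY
YYYRRY
YYYYYY
YYYYYY
YYYYYY
After op 3 paint(2,0,G):
YYYYYY
YYYYYY
GYYRRY
YYYYYY
YYYYYY
YYYYYY
After op 4 fill(4,3,K) [33 cells changed]:
KKKKKK
KKKKKK
GKKRRK
KKKKKK
KKKKKK
KKKKKK

Answer: KKKKKK
KKKKKK
GKKRRK
KKKKKK
KKKKKK
KKKKKK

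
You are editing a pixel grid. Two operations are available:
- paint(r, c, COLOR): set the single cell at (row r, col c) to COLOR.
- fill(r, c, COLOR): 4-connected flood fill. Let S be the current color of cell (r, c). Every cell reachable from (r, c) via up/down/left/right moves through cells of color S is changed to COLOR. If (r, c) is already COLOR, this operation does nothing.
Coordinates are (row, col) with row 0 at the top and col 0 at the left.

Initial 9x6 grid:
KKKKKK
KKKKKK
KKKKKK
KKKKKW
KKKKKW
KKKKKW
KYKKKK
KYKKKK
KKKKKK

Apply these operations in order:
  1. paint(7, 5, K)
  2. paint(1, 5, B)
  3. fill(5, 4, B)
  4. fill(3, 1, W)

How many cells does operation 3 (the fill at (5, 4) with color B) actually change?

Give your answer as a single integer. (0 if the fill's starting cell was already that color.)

Answer: 48

Derivation:
After op 1 paint(7,5,K):
KKKKKK
KKKKKK
KKKKKK
KKKKKW
KKKKKW
KKKKKW
KYKKKK
KYKKKK
KKKKKK
After op 2 paint(1,5,B):
KKKKKK
KKKKKB
KKKKKK
KKKKKW
KKKKKW
KKKKKW
KYKKKK
KYKKKK
KKKKKK
After op 3 fill(5,4,B) [48 cells changed]:
BBBBBB
BBBBBB
BBBBBB
BBBBBW
BBBBBW
BBBBBW
BYBBBB
BYBBBB
BBBBBB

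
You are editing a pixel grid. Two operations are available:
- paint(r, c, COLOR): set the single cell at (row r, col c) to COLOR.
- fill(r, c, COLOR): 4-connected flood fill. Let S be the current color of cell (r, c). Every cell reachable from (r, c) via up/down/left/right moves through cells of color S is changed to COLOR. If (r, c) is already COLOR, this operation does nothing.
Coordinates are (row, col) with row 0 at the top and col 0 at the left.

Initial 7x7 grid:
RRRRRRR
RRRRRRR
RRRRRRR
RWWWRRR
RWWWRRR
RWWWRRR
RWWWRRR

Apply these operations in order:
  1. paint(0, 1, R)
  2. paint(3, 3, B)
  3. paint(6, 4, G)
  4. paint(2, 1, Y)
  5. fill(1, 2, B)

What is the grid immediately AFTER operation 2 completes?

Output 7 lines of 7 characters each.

Answer: RRRRRRR
RRRRRRR
RRRRRRR
RWWBRRR
RWWWRRR
RWWWRRR
RWWWRRR

Derivation:
After op 1 paint(0,1,R):
RRRRRRR
RRRRRRR
RRRRRRR
RWWWRRR
RWWWRRR
RWWWRRR
RWWWRRR
After op 2 paint(3,3,B):
RRRRRRR
RRRRRRR
RRRRRRR
RWWBRRR
RWWWRRR
RWWWRRR
RWWWRRR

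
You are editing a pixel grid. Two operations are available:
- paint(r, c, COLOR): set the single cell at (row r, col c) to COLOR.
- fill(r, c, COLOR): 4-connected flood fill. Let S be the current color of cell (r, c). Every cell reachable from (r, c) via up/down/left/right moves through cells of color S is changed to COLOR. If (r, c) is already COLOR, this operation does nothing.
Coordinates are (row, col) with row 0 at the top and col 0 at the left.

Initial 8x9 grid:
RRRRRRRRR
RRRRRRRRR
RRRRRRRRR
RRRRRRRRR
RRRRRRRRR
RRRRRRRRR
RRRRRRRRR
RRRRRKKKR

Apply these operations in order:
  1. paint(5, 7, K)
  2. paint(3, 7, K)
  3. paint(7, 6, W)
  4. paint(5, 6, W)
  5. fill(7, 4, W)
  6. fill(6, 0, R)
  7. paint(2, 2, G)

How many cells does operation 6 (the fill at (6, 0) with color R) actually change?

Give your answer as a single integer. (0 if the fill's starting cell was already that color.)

Answer: 68

Derivation:
After op 1 paint(5,7,K):
RRRRRRRRR
RRRRRRRRR
RRRRRRRRR
RRRRRRRRR
RRRRRRRRR
RRRRRRRKR
RRRRRRRRR
RRRRRKKKR
After op 2 paint(3,7,K):
RRRRRRRRR
RRRRRRRRR
RRRRRRRRR
RRRRRRRKR
RRRRRRRRR
RRRRRRRKR
RRRRRRRRR
RRRRRKKKR
After op 3 paint(7,6,W):
RRRRRRRRR
RRRRRRRRR
RRRRRRRRR
RRRRRRRKR
RRRRRRRRR
RRRRRRRKR
RRRRRRRRR
RRRRRKWKR
After op 4 paint(5,6,W):
RRRRRRRRR
RRRRRRRRR
RRRRRRRRR
RRRRRRRKR
RRRRRRRRR
RRRRRRWKR
RRRRRRRRR
RRRRRKWKR
After op 5 fill(7,4,W) [66 cells changed]:
WWWWWWWWW
WWWWWWWWW
WWWWWWWWW
WWWWWWWKW
WWWWWWWWW
WWWWWWWKW
WWWWWWWWW
WWWWWKWKW
After op 6 fill(6,0,R) [68 cells changed]:
RRRRRRRRR
RRRRRRRRR
RRRRRRRRR
RRRRRRRKR
RRRRRRRRR
RRRRRRRKR
RRRRRRRRR
RRRRRKRKR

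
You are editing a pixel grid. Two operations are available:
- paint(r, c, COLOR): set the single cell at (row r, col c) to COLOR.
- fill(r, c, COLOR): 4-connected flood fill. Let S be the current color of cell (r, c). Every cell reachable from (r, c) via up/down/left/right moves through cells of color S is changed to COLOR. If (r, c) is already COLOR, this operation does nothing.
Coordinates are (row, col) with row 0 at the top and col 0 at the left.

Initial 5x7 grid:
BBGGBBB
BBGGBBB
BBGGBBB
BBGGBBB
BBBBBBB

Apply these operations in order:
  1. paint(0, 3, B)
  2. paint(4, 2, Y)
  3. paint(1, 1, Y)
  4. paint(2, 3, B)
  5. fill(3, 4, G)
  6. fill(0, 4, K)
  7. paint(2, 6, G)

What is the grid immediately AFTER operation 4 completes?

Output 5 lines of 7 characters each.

After op 1 paint(0,3,B):
BBGBBBB
BBGGBBB
BBGGBBB
BBGGBBB
BBBBBBB
After op 2 paint(4,2,Y):
BBGBBBB
BBGGBBB
BBGGBBB
BBGGBBB
BBYBBBB
After op 3 paint(1,1,Y):
BBGBBBB
BYGGBBB
BBGGBBB
BBGGBBB
BBYBBBB
After op 4 paint(2,3,B):
BBGBBBB
BYGGBBB
BBGBBBB
BBGGBBB
BBYBBBB

Answer: BBGBBBB
BYGGBBB
BBGBBBB
BBGGBBB
BBYBBBB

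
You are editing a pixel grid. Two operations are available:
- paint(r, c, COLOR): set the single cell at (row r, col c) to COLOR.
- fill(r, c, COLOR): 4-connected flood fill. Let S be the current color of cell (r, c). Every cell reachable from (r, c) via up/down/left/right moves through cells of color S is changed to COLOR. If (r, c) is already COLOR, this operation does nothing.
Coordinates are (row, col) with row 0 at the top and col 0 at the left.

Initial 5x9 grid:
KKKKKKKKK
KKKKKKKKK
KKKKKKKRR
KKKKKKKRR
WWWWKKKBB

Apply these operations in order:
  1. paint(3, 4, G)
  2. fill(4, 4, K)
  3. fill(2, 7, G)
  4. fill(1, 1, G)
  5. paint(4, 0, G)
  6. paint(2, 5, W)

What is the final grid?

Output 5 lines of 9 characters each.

Answer: GGGGGGGGG
GGGGGGGGG
GGGGGWGGG
GGGGGGGGG
GWWWGGGBB

Derivation:
After op 1 paint(3,4,G):
KKKKKKKKK
KKKKKKKKK
KKKKKKKRR
KKKKGKKRR
WWWWKKKBB
After op 2 fill(4,4,K) [0 cells changed]:
KKKKKKKKK
KKKKKKKKK
KKKKKKKRR
KKKKGKKRR
WWWWKKKBB
After op 3 fill(2,7,G) [4 cells changed]:
KKKKKKKKK
KKKKKKKKK
KKKKKKKGG
KKKKGKKGG
WWWWKKKBB
After op 4 fill(1,1,G) [34 cells changed]:
GGGGGGGGG
GGGGGGGGG
GGGGGGGGG
GGGGGGGGG
WWWWGGGBB
After op 5 paint(4,0,G):
GGGGGGGGG
GGGGGGGGG
GGGGGGGGG
GGGGGGGGG
GWWWGGGBB
After op 6 paint(2,5,W):
GGGGGGGGG
GGGGGGGGG
GGGGGWGGG
GGGGGGGGG
GWWWGGGBB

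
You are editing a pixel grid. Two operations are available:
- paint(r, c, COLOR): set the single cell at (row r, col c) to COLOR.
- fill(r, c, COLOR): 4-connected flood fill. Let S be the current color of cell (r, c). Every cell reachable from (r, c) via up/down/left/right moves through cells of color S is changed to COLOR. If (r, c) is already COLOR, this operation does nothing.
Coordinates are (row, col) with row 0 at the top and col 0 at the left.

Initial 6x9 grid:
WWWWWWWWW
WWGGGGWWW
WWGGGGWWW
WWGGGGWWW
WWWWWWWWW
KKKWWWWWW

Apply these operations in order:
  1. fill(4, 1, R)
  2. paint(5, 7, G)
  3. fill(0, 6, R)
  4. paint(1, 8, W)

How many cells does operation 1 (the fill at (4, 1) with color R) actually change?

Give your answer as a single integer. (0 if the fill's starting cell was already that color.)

After op 1 fill(4,1,R) [39 cells changed]:
RRRRRRRRR
RRGGGGRRR
RRGGGGRRR
RRGGGGRRR
RRRRRRRRR
KKKRRRRRR

Answer: 39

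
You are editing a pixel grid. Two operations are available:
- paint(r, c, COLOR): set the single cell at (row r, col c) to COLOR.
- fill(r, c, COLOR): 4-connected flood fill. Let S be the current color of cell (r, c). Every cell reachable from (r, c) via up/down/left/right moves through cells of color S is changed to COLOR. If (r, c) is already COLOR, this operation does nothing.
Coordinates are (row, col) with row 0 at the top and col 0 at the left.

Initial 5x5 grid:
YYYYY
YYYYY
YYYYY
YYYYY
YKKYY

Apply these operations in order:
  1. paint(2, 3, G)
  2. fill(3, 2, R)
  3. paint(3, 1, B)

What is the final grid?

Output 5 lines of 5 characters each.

After op 1 paint(2,3,G):
YYYYY
YYYYY
YYYGY
YYYYY
YKKYY
After op 2 fill(3,2,R) [22 cells changed]:
RRRRR
RRRRR
RRRGR
RRRRR
RKKRR
After op 3 paint(3,1,B):
RRRRR
RRRRR
RRRGR
RBRRR
RKKRR

Answer: RRRRR
RRRRR
RRRGR
RBRRR
RKKRR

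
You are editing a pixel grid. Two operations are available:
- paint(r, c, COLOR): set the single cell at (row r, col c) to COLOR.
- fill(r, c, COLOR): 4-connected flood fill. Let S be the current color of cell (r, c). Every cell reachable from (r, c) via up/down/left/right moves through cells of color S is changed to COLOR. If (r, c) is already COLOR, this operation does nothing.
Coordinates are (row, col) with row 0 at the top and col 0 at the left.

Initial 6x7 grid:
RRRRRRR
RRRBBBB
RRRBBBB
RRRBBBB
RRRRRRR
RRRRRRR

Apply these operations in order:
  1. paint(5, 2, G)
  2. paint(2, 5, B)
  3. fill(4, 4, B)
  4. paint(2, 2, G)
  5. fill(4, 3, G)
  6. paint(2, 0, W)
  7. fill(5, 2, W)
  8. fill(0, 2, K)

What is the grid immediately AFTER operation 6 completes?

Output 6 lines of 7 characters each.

After op 1 paint(5,2,G):
RRRRRRR
RRRBBBB
RRRBBBB
RRRBBBB
RRRRRRR
RRGRRRR
After op 2 paint(2,5,B):
RRRRRRR
RRRBBBB
RRRBBBB
RRRBBBB
RRRRRRR
RRGRRRR
After op 3 fill(4,4,B) [29 cells changed]:
BBBBBBB
BBBBBBB
BBBBBBB
BBBBBBB
BBBBBBB
BBGBBBB
After op 4 paint(2,2,G):
BBBBBBB
BBBBBBB
BBGBBBB
BBBBBBB
BBBBBBB
BBGBBBB
After op 5 fill(4,3,G) [40 cells changed]:
GGGGGGG
GGGGGGG
GGGGGGG
GGGGGGG
GGGGGGG
GGGGGGG
After op 6 paint(2,0,W):
GGGGGGG
GGGGGGG
WGGGGGG
GGGGGGG
GGGGGGG
GGGGGGG

Answer: GGGGGGG
GGGGGGG
WGGGGGG
GGGGGGG
GGGGGGG
GGGGGGG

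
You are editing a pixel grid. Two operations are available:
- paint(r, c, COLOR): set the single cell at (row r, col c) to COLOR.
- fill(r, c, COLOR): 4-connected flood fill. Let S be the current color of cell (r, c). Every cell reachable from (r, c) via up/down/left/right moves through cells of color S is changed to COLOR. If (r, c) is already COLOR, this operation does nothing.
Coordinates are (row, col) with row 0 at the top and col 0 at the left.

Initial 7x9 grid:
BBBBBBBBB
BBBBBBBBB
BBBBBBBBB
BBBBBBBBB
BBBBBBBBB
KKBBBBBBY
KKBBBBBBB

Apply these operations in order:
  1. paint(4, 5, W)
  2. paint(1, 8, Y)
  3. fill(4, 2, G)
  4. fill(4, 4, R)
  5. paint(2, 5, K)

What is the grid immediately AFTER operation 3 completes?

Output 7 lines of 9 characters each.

Answer: GGGGGGGGG
GGGGGGGGY
GGGGGGGGG
GGGGGGGGG
GGGGGWGGG
KKGGGGGGY
KKGGGGGGG

Derivation:
After op 1 paint(4,5,W):
BBBBBBBBB
BBBBBBBBB
BBBBBBBBB
BBBBBBBBB
BBBBBWBBB
KKBBBBBBY
KKBBBBBBB
After op 2 paint(1,8,Y):
BBBBBBBBB
BBBBBBBBY
BBBBBBBBB
BBBBBBBBB
BBBBBWBBB
KKBBBBBBY
KKBBBBBBB
After op 3 fill(4,2,G) [56 cells changed]:
GGGGGGGGG
GGGGGGGGY
GGGGGGGGG
GGGGGGGGG
GGGGGWGGG
KKGGGGGGY
KKGGGGGGG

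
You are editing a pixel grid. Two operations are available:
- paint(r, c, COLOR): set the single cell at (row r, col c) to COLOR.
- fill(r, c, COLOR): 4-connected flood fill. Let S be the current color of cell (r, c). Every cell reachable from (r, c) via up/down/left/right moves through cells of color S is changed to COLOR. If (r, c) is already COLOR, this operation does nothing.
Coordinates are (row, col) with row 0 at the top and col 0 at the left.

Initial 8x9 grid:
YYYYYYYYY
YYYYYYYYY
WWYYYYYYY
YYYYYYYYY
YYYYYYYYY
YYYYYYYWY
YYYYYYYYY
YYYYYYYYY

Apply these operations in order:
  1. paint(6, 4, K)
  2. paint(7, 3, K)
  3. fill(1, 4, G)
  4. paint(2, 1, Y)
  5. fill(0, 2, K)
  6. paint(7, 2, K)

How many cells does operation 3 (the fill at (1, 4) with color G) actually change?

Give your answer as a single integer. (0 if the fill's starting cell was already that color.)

After op 1 paint(6,4,K):
YYYYYYYYY
YYYYYYYYY
WWYYYYYYY
YYYYYYYYY
YYYYYYYYY
YYYYYYYWY
YYYYKYYYY
YYYYYYYYY
After op 2 paint(7,3,K):
YYYYYYYYY
YYYYYYYYY
WWYYYYYYY
YYYYYYYYY
YYYYYYYYY
YYYYYYYWY
YYYYKYYYY
YYYKYYYYY
After op 3 fill(1,4,G) [67 cells changed]:
GGGGGGGGG
GGGGGGGGG
WWGGGGGGG
GGGGGGGGG
GGGGGGGGG
GGGGGGGWG
GGGGKGGGG
GGGKGGGGG

Answer: 67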